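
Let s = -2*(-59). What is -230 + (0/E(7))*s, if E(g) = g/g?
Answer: -230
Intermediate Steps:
s = 118
E(g) = 1
-230 + (0/E(7))*s = -230 + (0/1)*118 = -230 + (0*1)*118 = -230 + 0*118 = -230 + 0 = -230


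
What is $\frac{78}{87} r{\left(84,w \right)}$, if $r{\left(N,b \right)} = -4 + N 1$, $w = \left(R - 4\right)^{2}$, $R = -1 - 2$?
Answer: $\frac{2080}{29} \approx 71.724$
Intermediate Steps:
$R = -3$ ($R = -1 - 2 = -3$)
$w = 49$ ($w = \left(-3 - 4\right)^{2} = \left(-7\right)^{2} = 49$)
$r{\left(N,b \right)} = -4 + N$
$\frac{78}{87} r{\left(84,w \right)} = \frac{78}{87} \left(-4 + 84\right) = 78 \cdot \frac{1}{87} \cdot 80 = \frac{26}{29} \cdot 80 = \frac{2080}{29}$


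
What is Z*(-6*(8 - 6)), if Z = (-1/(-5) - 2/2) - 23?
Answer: 1428/5 ≈ 285.60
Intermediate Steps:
Z = -119/5 (Z = (-1*(-1/5) - 2*1/2) - 23 = (1/5 - 1) - 23 = -4/5 - 23 = -119/5 ≈ -23.800)
Z*(-6*(8 - 6)) = -(-714)*(8 - 6)/5 = -(-714)*2/5 = -119/5*(-12) = 1428/5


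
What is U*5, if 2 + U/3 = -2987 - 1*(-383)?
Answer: -39090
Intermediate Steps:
U = -7818 (U = -6 + 3*(-2987 - 1*(-383)) = -6 + 3*(-2987 + 383) = -6 + 3*(-2604) = -6 - 7812 = -7818)
U*5 = -7818*5 = -39090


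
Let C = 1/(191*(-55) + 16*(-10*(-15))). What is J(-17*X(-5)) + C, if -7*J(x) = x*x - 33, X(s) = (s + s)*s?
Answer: -5855595042/56735 ≈ -1.0321e+5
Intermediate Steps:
X(s) = 2*s² (X(s) = (2*s)*s = 2*s²)
J(x) = 33/7 - x²/7 (J(x) = -(x*x - 33)/7 = -(x² - 33)/7 = -(-33 + x²)/7 = 33/7 - x²/7)
C = -1/8105 (C = 1/(-10505 + 16*150) = 1/(-10505 + 2400) = 1/(-8105) = -1/8105 ≈ -0.00012338)
J(-17*X(-5)) + C = (33/7 - (-34*(-5)²)²/7) - 1/8105 = (33/7 - (-34*25)²/7) - 1/8105 = (33/7 - (-17*50)²/7) - 1/8105 = (33/7 - ⅐*(-850)²) - 1/8105 = (33/7 - ⅐*722500) - 1/8105 = (33/7 - 722500/7) - 1/8105 = -722467/7 - 1/8105 = -5855595042/56735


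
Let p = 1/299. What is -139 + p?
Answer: -41560/299 ≈ -139.00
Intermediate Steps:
p = 1/299 ≈ 0.0033445
-139 + p = -139 + 1/299 = -41560/299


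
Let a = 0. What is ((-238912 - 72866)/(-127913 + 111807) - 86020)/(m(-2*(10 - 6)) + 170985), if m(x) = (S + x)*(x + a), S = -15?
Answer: -692563171/1378423957 ≈ -0.50243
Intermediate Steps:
m(x) = x*(-15 + x) (m(x) = (-15 + x)*(x + 0) = (-15 + x)*x = x*(-15 + x))
((-238912 - 72866)/(-127913 + 111807) - 86020)/(m(-2*(10 - 6)) + 170985) = ((-238912 - 72866)/(-127913 + 111807) - 86020)/((-2*(10 - 6))*(-15 - 2*(10 - 6)) + 170985) = (-311778/(-16106) - 86020)/((-2*4)*(-15 - 2*4) + 170985) = (-311778*(-1/16106) - 86020)/(-8*(-15 - 8) + 170985) = (155889/8053 - 86020)/(-8*(-23) + 170985) = -692563171/(8053*(184 + 170985)) = -692563171/8053/171169 = -692563171/8053*1/171169 = -692563171/1378423957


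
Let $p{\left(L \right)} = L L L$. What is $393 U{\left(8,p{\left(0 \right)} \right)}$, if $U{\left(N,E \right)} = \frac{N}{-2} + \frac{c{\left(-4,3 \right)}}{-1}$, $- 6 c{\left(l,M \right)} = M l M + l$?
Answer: $-4192$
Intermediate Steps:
$p{\left(L \right)} = L^{3}$ ($p{\left(L \right)} = L^{2} L = L^{3}$)
$c{\left(l,M \right)} = - \frac{l}{6} - \frac{l M^{2}}{6}$ ($c{\left(l,M \right)} = - \frac{M l M + l}{6} = - \frac{l M^{2} + l}{6} = - \frac{l + l M^{2}}{6} = - \frac{l}{6} - \frac{l M^{2}}{6}$)
$U{\left(N,E \right)} = - \frac{20}{3} - \frac{N}{2}$ ($U{\left(N,E \right)} = \frac{N}{-2} + \frac{\left(- \frac{1}{6}\right) \left(-4\right) \left(1 + 3^{2}\right)}{-1} = N \left(- \frac{1}{2}\right) + \left(- \frac{1}{6}\right) \left(-4\right) \left(1 + 9\right) \left(-1\right) = - \frac{N}{2} + \left(- \frac{1}{6}\right) \left(-4\right) 10 \left(-1\right) = - \frac{N}{2} + \frac{20}{3} \left(-1\right) = - \frac{N}{2} - \frac{20}{3} = - \frac{20}{3} - \frac{N}{2}$)
$393 U{\left(8,p{\left(0 \right)} \right)} = 393 \left(- \frac{20}{3} - 4\right) = 393 \left(- \frac{32}{3}\right) = -4192$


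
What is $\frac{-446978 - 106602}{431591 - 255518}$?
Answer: $- \frac{553580}{176073} \approx -3.144$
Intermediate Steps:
$\frac{-446978 - 106602}{431591 - 255518} = - \frac{553580}{176073}$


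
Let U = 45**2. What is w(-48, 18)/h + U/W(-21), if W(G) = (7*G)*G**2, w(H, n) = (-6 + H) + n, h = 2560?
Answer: -69609/1536640 ≈ -0.045299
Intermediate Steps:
w(H, n) = -6 + H + n
U = 2025
W(G) = 7*G**3
w(-48, 18)/h + U/W(-21) = (-6 - 48 + 18)/2560 + 2025/((7*(-21)**3)) = -36*1/2560 + 2025/((7*(-9261))) = -9/640 + 2025/(-64827) = -9/640 + 2025*(-1/64827) = -9/640 - 75/2401 = -69609/1536640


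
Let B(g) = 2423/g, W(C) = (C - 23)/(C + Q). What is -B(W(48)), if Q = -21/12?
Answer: -89651/20 ≈ -4482.5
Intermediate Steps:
Q = -7/4 (Q = -21*1/12 = -7/4 ≈ -1.7500)
W(C) = (-23 + C)/(-7/4 + C) (W(C) = (C - 23)/(C - 7/4) = (-23 + C)/(-7/4 + C))
-B(W(48)) = -2423/(4*(-23 + 48)/(-7 + 4*48)) = -2423/(4*25/(-7 + 192)) = -2423/(4*25/185) = -2423/(4*(1/185)*25) = -2423/20/37 = -2423*37/20 = -1*89651/20 = -89651/20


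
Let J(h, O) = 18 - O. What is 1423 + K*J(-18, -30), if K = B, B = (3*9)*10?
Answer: 14383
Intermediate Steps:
B = 270 (B = 27*10 = 270)
K = 270
1423 + K*J(-18, -30) = 1423 + 270*(18 - 1*(-30)) = 1423 + 270*(18 + 30) = 1423 + 270*48 = 1423 + 12960 = 14383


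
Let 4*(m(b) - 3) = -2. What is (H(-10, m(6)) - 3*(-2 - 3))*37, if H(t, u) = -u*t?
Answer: 1480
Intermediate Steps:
m(b) = 5/2 (m(b) = 3 + (¼)*(-2) = 3 - ½ = 5/2)
H(t, u) = -t*u
(H(-10, m(6)) - 3*(-2 - 3))*37 = (-1*(-10)*5/2 - 3*(-2 - 3))*37 = (25 - 3*(-5))*37 = (25 + 15)*37 = 40*37 = 1480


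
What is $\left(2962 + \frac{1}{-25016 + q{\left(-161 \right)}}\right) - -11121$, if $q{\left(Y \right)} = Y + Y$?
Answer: $\frac{356835053}{25338} \approx 14083.0$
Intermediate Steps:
$q{\left(Y \right)} = 2 Y$
$\left(2962 + \frac{1}{-25016 + q{\left(-161 \right)}}\right) - -11121 = \left(2962 + \frac{1}{-25016 + 2 \left(-161\right)}\right) - -11121 = \left(2962 + \frac{1}{-25016 - 322}\right) + 11121 = \left(2962 + \frac{1}{-25338}\right) + 11121 = \left(2962 - \frac{1}{25338}\right) + 11121 = \frac{75051155}{25338} + 11121 = \frac{356835053}{25338}$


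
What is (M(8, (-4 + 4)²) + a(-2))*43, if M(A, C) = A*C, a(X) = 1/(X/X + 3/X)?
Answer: -86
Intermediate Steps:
a(X) = 1/(1 + 3/X)
(M(8, (-4 + 4)²) + a(-2))*43 = (8*(-4 + 4)² - 2/(3 - 2))*43 = (8*0² - 2/1)*43 = (8*0 - 2*1)*43 = (0 - 2)*43 = -2*43 = -86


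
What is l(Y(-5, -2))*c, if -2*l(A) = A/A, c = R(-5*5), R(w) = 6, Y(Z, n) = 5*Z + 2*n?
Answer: -3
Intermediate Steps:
Y(Z, n) = 2*n + 5*Z
c = 6
l(A) = -1/2 (l(A) = -A/(2*A) = -1/2*1 = -1/2)
l(Y(-5, -2))*c = -1/2*6 = -3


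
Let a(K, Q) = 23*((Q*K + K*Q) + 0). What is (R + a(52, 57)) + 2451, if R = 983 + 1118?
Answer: 140896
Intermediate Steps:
a(K, Q) = 46*K*Q (a(K, Q) = 23*((K*Q + K*Q) + 0) = 23*(2*K*Q + 0) = 23*(2*K*Q) = 46*K*Q)
R = 2101
(R + a(52, 57)) + 2451 = (2101 + 46*52*57) + 2451 = (2101 + 136344) + 2451 = 138445 + 2451 = 140896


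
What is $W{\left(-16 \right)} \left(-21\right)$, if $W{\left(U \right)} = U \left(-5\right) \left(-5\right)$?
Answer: $8400$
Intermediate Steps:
$W{\left(U \right)} = 25 U$ ($W{\left(U \right)} = - 5 U \left(-5\right) = 25 U$)
$W{\left(-16 \right)} \left(-21\right) = 25 \left(-16\right) \left(-21\right) = \left(-400\right) \left(-21\right) = 8400$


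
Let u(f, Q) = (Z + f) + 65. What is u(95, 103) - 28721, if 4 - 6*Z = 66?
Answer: -85714/3 ≈ -28571.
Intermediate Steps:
Z = -31/3 (Z = ⅔ - ⅙*66 = ⅔ - 11 = -31/3 ≈ -10.333)
u(f, Q) = 164/3 + f (u(f, Q) = (-31/3 + f) + 65 = 164/3 + f)
u(95, 103) - 28721 = (164/3 + 95) - 28721 = 449/3 - 28721 = -85714/3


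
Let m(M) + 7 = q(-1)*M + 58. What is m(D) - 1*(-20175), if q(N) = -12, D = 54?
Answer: 19578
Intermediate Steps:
m(M) = 51 - 12*M (m(M) = -7 + (-12*M + 58) = -7 + (58 - 12*M) = 51 - 12*M)
m(D) - 1*(-20175) = (51 - 12*54) - 1*(-20175) = (51 - 648) + 20175 = -597 + 20175 = 19578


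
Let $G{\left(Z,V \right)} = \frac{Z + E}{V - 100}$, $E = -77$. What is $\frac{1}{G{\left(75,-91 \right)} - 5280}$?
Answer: $- \frac{191}{1008478} \approx -0.00018939$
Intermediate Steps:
$G{\left(Z,V \right)} = \frac{-77 + Z}{-100 + V}$ ($G{\left(Z,V \right)} = \frac{Z - 77}{V - 100} = \frac{-77 + Z}{-100 + V}$)
$\frac{1}{G{\left(75,-91 \right)} - 5280} = \frac{1}{\frac{-77 + 75}{-100 - 91} - 5280} = \frac{1}{\frac{1}{-191} \left(-2\right) - 5280} = \frac{1}{\left(- \frac{1}{191}\right) \left(-2\right) - 5280} = \frac{1}{\frac{2}{191} - 5280} = \frac{1}{- \frac{1008478}{191}} = - \frac{191}{1008478}$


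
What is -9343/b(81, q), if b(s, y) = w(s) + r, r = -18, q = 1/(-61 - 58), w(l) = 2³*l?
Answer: -9343/630 ≈ -14.830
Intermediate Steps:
w(l) = 8*l
q = -1/119 (q = 1/(-119) = -1/119 ≈ -0.0084034)
b(s, y) = -18 + 8*s (b(s, y) = 8*s - 18 = -18 + 8*s)
-9343/b(81, q) = -9343/(-18 + 8*81) = -9343/(-18 + 648) = -9343/630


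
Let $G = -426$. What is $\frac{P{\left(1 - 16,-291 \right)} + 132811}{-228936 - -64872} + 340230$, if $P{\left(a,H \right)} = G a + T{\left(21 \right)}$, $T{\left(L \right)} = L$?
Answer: $\frac{27909677749}{82032} \approx 3.4023 \cdot 10^{5}$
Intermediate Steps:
$P{\left(a,H \right)} = 21 - 426 a$ ($P{\left(a,H \right)} = - 426 a + 21 = 21 - 426 a$)
$\frac{P{\left(1 - 16,-291 \right)} + 132811}{-228936 - -64872} + 340230 = \frac{\left(21 - 426 \left(1 - 16\right)\right) + 132811}{-228936 - -64872} + 340230 = \frac{\left(21 - 426 \left(1 - 16\right)\right) + 132811}{-228936 + 64872} + 340230 = \frac{\left(21 - -6390\right) + 132811}{-164064} + 340230 = \left(\left(21 + 6390\right) + 132811\right) \left(- \frac{1}{164064}\right) + 340230 = \left(6411 + 132811\right) \left(- \frac{1}{164064}\right) + 340230 = 139222 \left(- \frac{1}{164064}\right) + 340230 = - \frac{69611}{82032} + 340230 = \frac{27909677749}{82032}$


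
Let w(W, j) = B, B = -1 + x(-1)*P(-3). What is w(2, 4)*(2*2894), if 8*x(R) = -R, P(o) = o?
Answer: -15917/2 ≈ -7958.5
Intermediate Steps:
x(R) = -R/8 (x(R) = (-R)/8 = -R/8)
B = -11/8 (B = -1 - 1/8*(-1)*(-3) = -1 + (1/8)*(-3) = -1 - 3/8 = -11/8 ≈ -1.3750)
w(W, j) = -11/8
w(2, 4)*(2*2894) = -11*2894/4 = -11/8*5788 = -15917/2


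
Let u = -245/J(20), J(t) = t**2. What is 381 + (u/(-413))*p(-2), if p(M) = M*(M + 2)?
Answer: 381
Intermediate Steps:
p(M) = M*(2 + M)
u = -49/80 (u = -245/(20**2) = -245/400 = -245*1/400 = -49/80 ≈ -0.61250)
381 + (u/(-413))*p(-2) = 381 + (-49/80/(-413))*(-2*(2 - 2)) = 381 + (-49/80*(-1/413))*(-2*0) = 381 + (7/4720)*0 = 381 + 0 = 381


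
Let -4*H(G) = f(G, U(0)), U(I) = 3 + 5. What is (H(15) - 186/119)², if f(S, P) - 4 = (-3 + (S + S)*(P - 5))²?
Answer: 813479528761/226576 ≈ 3.5903e+6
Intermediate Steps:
U(I) = 8
f(S, P) = 4 + (-3 + 2*S*(-5 + P))² (f(S, P) = 4 + (-3 + (S + S)*(P - 5))² = 4 + (-3 + (2*S)*(-5 + P))² = 4 + (-3 + 2*S*(-5 + P))²)
H(G) = -1 - (3 - 6*G)²/4 (H(G) = -(4 + (3 + 10*G - 2*8*G)²)/4 = -(4 + (3 + 10*G - 16*G)²)/4 = -(4 + (3 - 6*G)²)/4 = -1 - (3 - 6*G)²/4)
(H(15) - 186/119)² = ((-13/4 - 9*15² + 9*15) - 186/119)² = ((-13/4 - 9*225 + 135) - 186*1/119)² = ((-13/4 - 2025 + 135) - 186/119)² = (-7573/4 - 186/119)² = (-901931/476)² = 813479528761/226576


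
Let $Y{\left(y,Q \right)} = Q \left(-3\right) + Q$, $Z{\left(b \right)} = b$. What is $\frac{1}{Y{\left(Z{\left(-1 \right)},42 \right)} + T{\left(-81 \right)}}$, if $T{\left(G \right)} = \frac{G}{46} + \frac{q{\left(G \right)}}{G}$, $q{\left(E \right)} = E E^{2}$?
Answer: $\frac{46}{297861} \approx 0.00015443$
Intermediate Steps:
$q{\left(E \right)} = E^{3}$
$Y{\left(y,Q \right)} = - 2 Q$ ($Y{\left(y,Q \right)} = - 3 Q + Q = - 2 Q$)
$T{\left(G \right)} = G^{2} + \frac{G}{46}$ ($T{\left(G \right)} = \frac{G}{46} + \frac{G^{3}}{G} = G \frac{1}{46} + G^{2} = \frac{G}{46} + G^{2} = G^{2} + \frac{G}{46}$)
$\frac{1}{Y{\left(Z{\left(-1 \right)},42 \right)} + T{\left(-81 \right)}} = \frac{1}{\left(-2\right) 42 - 81 \left(\frac{1}{46} - 81\right)} = \frac{1}{-84 - - \frac{301725}{46}} = \frac{1}{-84 + \frac{301725}{46}} = \frac{1}{\frac{297861}{46}} = \frac{46}{297861}$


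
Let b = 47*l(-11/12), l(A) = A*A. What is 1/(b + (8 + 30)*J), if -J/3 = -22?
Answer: 144/366839 ≈ 0.00039254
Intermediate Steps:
J = 66 (J = -3*(-22) = 66)
l(A) = A**2
b = 5687/144 (b = 47*(-11/12)**2 = 47*(121/144) = 5687/144 ≈ 39.493)
1/(b + (8 + 30)*J) = 1/(5687/144 + (8 + 30)*66) = 1/(5687/144 + 38*66) = 1/(5687/144 + 2508) = 1/(366839/144) = 144/366839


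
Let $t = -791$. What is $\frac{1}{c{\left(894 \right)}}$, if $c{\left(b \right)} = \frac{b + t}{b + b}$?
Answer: $\frac{1788}{103} \approx 17.359$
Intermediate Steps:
$c{\left(b \right)} = \frac{-791 + b}{2 b}$ ($c{\left(b \right)} = \frac{b - 791}{b + b} = \frac{-791 + b}{2 b}$)
$\frac{1}{c{\left(894 \right)}} = \frac{1}{\frac{1}{2} \cdot \frac{1}{894} \left(-791 + 894\right)} = \frac{1}{\frac{1}{2} \cdot \frac{1}{894} \cdot 103} = \frac{1}{\frac{103}{1788}} = \frac{1788}{103}$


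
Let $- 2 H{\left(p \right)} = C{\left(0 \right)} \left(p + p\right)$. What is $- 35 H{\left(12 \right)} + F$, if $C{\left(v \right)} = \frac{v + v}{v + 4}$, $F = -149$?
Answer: $-149$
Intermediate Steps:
$C{\left(v \right)} = \frac{2 v}{4 + v}$
$H{\left(p \right)} = 0$ ($H{\left(p \right)} = - \frac{2 \cdot 0 \frac{1}{4 + 0} \left(p + p\right)}{2} = - \frac{2 \cdot 0 \cdot \frac{1}{4} \cdot 2 p}{2} = - \frac{0 \cdot 2 p}{2} = \left(- \frac{1}{2}\right) 0 = 0$)
$- 35 H{\left(12 \right)} + F = \left(-35\right) 0 - 149 = 0 - 149 = -149$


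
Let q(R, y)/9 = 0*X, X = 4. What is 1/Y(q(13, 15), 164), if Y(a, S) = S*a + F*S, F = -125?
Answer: -1/20500 ≈ -4.8780e-5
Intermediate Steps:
q(R, y) = 0 (q(R, y) = 9*(0*4) = 9*0 = 0)
Y(a, S) = -125*S + S*a (Y(a, S) = S*a - 125*S = -125*S + S*a)
1/Y(q(13, 15), 164) = 1/(164*(-125 + 0)) = 1/(164*(-125)) = 1/(-20500) = -1/20500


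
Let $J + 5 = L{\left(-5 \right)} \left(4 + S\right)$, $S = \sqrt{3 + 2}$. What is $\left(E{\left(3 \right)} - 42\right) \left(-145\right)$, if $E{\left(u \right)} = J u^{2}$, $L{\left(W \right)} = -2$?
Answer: $23055 + 2610 \sqrt{5} \approx 28891.0$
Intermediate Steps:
$S = \sqrt{5} \approx 2.2361$
$J = -13 - 2 \sqrt{5}$ ($J = -5 - 2 \left(4 + \sqrt{5}\right) = -5 - \left(8 + 2 \sqrt{5}\right) = -13 - 2 \sqrt{5} \approx -17.472$)
$E{\left(u \right)} = u^{2} \left(-13 - 2 \sqrt{5}\right)$ ($E{\left(u \right)} = \left(-13 - 2 \sqrt{5}\right) u^{2} = u^{2} \left(-13 - 2 \sqrt{5}\right)$)
$\left(E{\left(3 \right)} - 42\right) \left(-145\right) = \left(3^{2} \left(-13 - 2 \sqrt{5}\right) - 42\right) \left(-145\right) = \left(9 \left(-13 - 2 \sqrt{5}\right) - 42\right) \left(-145\right) = \left(\left(-117 - 18 \sqrt{5}\right) - 42\right) \left(-145\right) = \left(-159 - 18 \sqrt{5}\right) \left(-145\right) = 23055 + 2610 \sqrt{5}$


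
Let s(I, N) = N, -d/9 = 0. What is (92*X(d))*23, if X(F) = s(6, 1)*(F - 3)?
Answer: -6348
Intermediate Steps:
d = 0 (d = -9*0 = 0)
X(F) = -3 + F (X(F) = 1*(F - 3) = 1*(-3 + F) = -3 + F)
(92*X(d))*23 = (92*(-3 + 0))*23 = (92*(-3))*23 = -276*23 = -6348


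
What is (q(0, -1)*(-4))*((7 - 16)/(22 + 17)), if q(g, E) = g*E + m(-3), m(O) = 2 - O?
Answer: 60/13 ≈ 4.6154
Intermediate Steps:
q(g, E) = 5 + E*g (q(g, E) = g*E + (2 - 1*(-3)) = E*g + (2 + 3) = E*g + 5 = 5 + E*g)
(q(0, -1)*(-4))*((7 - 16)/(22 + 17)) = ((5 - 1*0)*(-4))*((7 - 16)/(22 + 17)) = ((5 + 0)*(-4))*(-9/39) = (5*(-4))*(-9*1/39) = -20*(-3/13) = 60/13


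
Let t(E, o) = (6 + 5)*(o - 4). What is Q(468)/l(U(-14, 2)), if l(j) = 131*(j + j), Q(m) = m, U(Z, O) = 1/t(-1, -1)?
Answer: -12870/131 ≈ -98.244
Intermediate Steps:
t(E, o) = -44 + 11*o (t(E, o) = 11*(-4 + o) = -44 + 11*o)
U(Z, O) = -1/55 (U(Z, O) = 1/(-44 + 11*(-1)) = 1/(-44 - 11) = 1/(-55) = -1/55)
l(j) = 262*j (l(j) = 131*(2*j) = 262*j)
Q(468)/l(U(-14, 2)) = 468/((262*(-1/55))) = 468/(-262/55) = 468*(-55/262) = -12870/131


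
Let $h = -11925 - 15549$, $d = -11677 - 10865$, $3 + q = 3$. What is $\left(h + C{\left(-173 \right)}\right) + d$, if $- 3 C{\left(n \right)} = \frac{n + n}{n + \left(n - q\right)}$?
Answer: $- \frac{150049}{3} \approx -50016.0$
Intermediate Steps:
$q = 0$ ($q = -3 + 3 = 0$)
$C{\left(n \right)} = - \frac{1}{3}$ ($C{\left(n \right)} = - \frac{\left(n + n\right) \frac{1}{n + \left(n - 0\right)}}{3} = - \frac{2 n \frac{1}{n + \left(n + 0\right)}}{3} = - \frac{2 n \frac{1}{n + n}}{3} = - \frac{2 n \frac{1}{2 n}}{3} = \left(- \frac{1}{3}\right) 1 = - \frac{1}{3}$)
$d = -22542$ ($d = -11677 - 10865 = -22542$)
$h = -27474$
$\left(h + C{\left(-173 \right)}\right) + d = \left(-27474 - \frac{1}{3}\right) - 22542 = - \frac{82423}{3} - 22542 = - \frac{150049}{3}$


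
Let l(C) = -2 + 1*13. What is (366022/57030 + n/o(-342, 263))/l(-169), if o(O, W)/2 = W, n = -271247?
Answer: -7638344419/164987790 ≈ -46.296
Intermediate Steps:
o(O, W) = 2*W
l(C) = 11 (l(C) = -2 + 13 = 11)
(366022/57030 + n/o(-342, 263))/l(-169) = (366022/57030 - 271247/(2*263))/11 = (366022*(1/57030) - 271247/526)*(1/11) = (183011/28515 - 271247*1/526)*(1/11) = (183011/28515 - 271247/526)*(1/11) = -7638344419/14998890*1/11 = -7638344419/164987790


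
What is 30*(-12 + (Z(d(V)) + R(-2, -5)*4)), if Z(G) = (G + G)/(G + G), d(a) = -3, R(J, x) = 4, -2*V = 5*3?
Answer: 150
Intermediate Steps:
V = -15/2 (V = -5*3/2 = -½*15 = -15/2 ≈ -7.5000)
Z(G) = 1 (Z(G) = (2*G)/((2*G)) = (2*G)*(1/(2*G)) = 1)
30*(-12 + (Z(d(V)) + R(-2, -5)*4)) = 30*(-12 + (1 + 4*4)) = 30*(-12 + (1 + 16)) = 30*(-12 + 17) = 30*5 = 150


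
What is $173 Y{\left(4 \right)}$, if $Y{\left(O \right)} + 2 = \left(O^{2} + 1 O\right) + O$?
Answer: $3806$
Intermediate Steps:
$Y{\left(O \right)} = -2 + O^{2} + 2 O$ ($Y{\left(O \right)} = -2 + \left(\left(O^{2} + 1 O\right) + O\right) = -2 + \left(\left(O^{2} + O\right) + O\right) = -2 + \left(\left(O + O^{2}\right) + O\right) = -2 + \left(O^{2} + 2 O\right) = -2 + O^{2} + 2 O$)
$173 Y{\left(4 \right)} = 173 \left(-2 + 4^{2} + 2 \cdot 4\right) = 173 \left(-2 + 16 + 8\right) = 173 \cdot 22 = 3806$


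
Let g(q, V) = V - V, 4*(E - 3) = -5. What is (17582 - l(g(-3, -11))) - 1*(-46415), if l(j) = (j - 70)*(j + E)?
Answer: 128239/2 ≈ 64120.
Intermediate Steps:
E = 7/4 (E = 3 + (¼)*(-5) = 3 - 5/4 = 7/4 ≈ 1.7500)
g(q, V) = 0
l(j) = (-70 + j)*(7/4 + j) (l(j) = (j - 70)*(j + 7/4) = (-70 + j)*(7/4 + j))
(17582 - l(g(-3, -11))) - 1*(-46415) = (17582 - (-245/2 + 0² - 273/4*0)) - 1*(-46415) = (17582 - (-245/2 + 0 + 0)) + 46415 = (17582 - 1*(-245/2)) + 46415 = (17582 + 245/2) + 46415 = 35409/2 + 46415 = 128239/2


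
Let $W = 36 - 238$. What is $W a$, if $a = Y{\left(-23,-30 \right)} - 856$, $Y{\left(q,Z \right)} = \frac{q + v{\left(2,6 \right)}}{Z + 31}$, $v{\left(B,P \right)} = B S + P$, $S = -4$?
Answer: $177962$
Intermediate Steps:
$v{\left(B,P \right)} = P - 4 B$ ($v{\left(B,P \right)} = B \left(-4\right) + P = - 4 B + P = P - 4 B$)
$W = -202$
$Y{\left(q,Z \right)} = \frac{-2 + q}{31 + Z}$ ($Y{\left(q,Z \right)} = \frac{q + \left(6 - 8\right)}{Z + 31} = \frac{q + \left(6 - 8\right)}{31 + Z} = \frac{q - 2}{31 + Z} = \frac{-2 + q}{31 + Z}$)
$a = -881$ ($a = \frac{-2 - 23}{31 - 30} - 856 = 1^{-1} \left(-25\right) - 856 = 1 \left(-25\right) - 856 = -25 - 856 = -881$)
$W a = \left(-202\right) \left(-881\right) = 177962$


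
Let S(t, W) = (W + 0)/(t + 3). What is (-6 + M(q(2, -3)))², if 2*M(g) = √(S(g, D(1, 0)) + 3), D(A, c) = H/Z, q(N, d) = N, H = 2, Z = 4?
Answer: (120 - √310)²/400 ≈ 26.211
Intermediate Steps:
D(A, c) = ½ (D(A, c) = 2/4 = 2*(¼) = ½)
S(t, W) = W/(3 + t)
M(g) = √(3 + 1/(2*(3 + g)))/2 (M(g) = √(1/(2*(3 + g)) + 3)/2 = √(3 + 1/(2*(3 + g)))/2)
(-6 + M(q(2, -3)))² = (-6 + √2*√((19 + 6*2)/(3 + 2))/4)² = (-6 + √2*√((19 + 12)/5)/4)² = (-6 + √2*√((⅕)*31)/4)² = (-6 + √2*√(31/5)/4)² = (-6 + √2*(√155/5)/4)² = (-6 + √310/20)²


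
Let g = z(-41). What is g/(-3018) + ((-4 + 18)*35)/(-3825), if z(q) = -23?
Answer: -92723/769590 ≈ -0.12048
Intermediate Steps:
g = -23
g/(-3018) + ((-4 + 18)*35)/(-3825) = -23/(-3018) + ((-4 + 18)*35)/(-3825) = -23*(-1/3018) + (14*35)*(-1/3825) = 23/3018 + 490*(-1/3825) = 23/3018 - 98/765 = -92723/769590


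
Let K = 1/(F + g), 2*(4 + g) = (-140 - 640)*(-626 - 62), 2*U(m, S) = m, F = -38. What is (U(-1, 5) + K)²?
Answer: 4498250761/17993271321 ≈ 0.25000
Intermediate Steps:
U(m, S) = m/2
g = 268316 (g = -4 + ((-140 - 640)*(-626 - 62))/2 = -4 + (-780*(-688))/2 = -4 + (½)*536640 = -4 + 268320 = 268316)
K = 1/268278 (K = 1/(-38 + 268316) = 1/268278 ≈ 3.7275e-6)
(U(-1, 5) + K)² = ((½)*(-1) + 1/268278)² = (-½ + 1/268278)² = (-67069/134139)² = 4498250761/17993271321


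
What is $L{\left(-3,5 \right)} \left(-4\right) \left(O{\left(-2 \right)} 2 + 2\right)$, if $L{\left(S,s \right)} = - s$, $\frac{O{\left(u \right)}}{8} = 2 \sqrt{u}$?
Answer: $40 + 640 i \sqrt{2} \approx 40.0 + 905.1 i$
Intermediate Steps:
$O{\left(u \right)} = 16 \sqrt{u}$ ($O{\left(u \right)} = 8 \cdot 2 \sqrt{u} = 16 \sqrt{u}$)
$L{\left(-3,5 \right)} \left(-4\right) \left(O{\left(-2 \right)} 2 + 2\right) = \left(-1\right) 5 \left(-4\right) \left(16 \sqrt{-2} \cdot 2 + 2\right) = \left(-5\right) \left(-4\right) \left(16 i \sqrt{2} \cdot 2 + 2\right) = 20 \left(16 i \sqrt{2} \cdot 2 + 2\right) = 20 \left(32 i \sqrt{2} + 2\right) = 20 \left(2 + 32 i \sqrt{2}\right) = 40 + 640 i \sqrt{2}$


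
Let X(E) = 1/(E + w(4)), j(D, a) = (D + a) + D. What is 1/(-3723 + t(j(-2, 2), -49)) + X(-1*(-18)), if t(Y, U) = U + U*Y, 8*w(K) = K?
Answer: 7311/135938 ≈ 0.053782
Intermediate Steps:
w(K) = K/8
j(D, a) = a + 2*D
X(E) = 1/(½ + E) (X(E) = 1/(E + (⅛)*4) = 1/(E + ½) = 1/(½ + E))
1/(-3723 + t(j(-2, 2), -49)) + X(-1*(-18)) = 1/(-3723 - 49*(1 + (2 + 2*(-2)))) + 2/(1 + 2*(-1*(-18))) = 1/(-3723 - 49*(1 + (2 - 4))) + 2/(1 + 2*18) = 1/(-3723 - 49*(1 - 2)) + 2/(1 + 36) = 1/(-3723 - 49*(-1)) + 2/37 = 1/(-3723 + 49) + 2*(1/37) = 1/(-3674) + 2/37 = -1/3674 + 2/37 = 7311/135938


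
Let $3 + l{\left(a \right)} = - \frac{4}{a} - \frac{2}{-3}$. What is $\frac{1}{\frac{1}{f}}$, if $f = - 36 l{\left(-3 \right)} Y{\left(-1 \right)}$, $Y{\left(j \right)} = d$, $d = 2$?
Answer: $72$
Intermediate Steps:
$Y{\left(j \right)} = 2$
$l{\left(a \right)} = - \frac{7}{3} - \frac{4}{a}$ ($l{\left(a \right)} = -3 - \left(- \frac{2}{3} + \frac{4}{a}\right) = -3 + \left(- \frac{4}{a} + \frac{2}{3}\right) = -3 + \left(\frac{2}{3} - \frac{4}{a}\right) = - \frac{7}{3} - \frac{4}{a}$)
$f = 72$ ($f = - 36 \left(- \frac{7}{3} - \frac{4}{-3}\right) 2 = - 36 \left(- \frac{7}{3} - - \frac{4}{3}\right) 2 = - 36 \left(- \frac{7}{3} + \frac{4}{3}\right) 2 = \left(-36\right) \left(-1\right) 2 = 36 \cdot 2 = 72$)
$\frac{1}{\frac{1}{f}} = \frac{1}{\frac{1}{72}} = 72$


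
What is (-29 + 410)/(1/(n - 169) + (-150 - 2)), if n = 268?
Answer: -37719/15047 ≈ -2.5067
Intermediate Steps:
(-29 + 410)/(1/(n - 169) + (-150 - 2)) = (-29 + 410)/(1/(268 - 169) + (-150 - 2)) = 381/(1/99 - 152) = 381/(-15047/99) = 381*(-99/15047) = -37719/15047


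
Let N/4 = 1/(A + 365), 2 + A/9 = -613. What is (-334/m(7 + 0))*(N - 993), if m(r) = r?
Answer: 122478134/2585 ≈ 47380.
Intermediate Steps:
A = -5535 (A = -18 + 9*(-613) = -18 - 5517 = -5535)
N = -2/2585 (N = 4/(-5535 + 365) = 4/(-5170) = 4*(-1/5170) = -2/2585 ≈ -0.00077369)
(-334/m(7 + 0))*(N - 993) = (-334/(7 + 0))*(-2/2585 - 993) = -334/7*(-2566907/2585) = 122478134/2585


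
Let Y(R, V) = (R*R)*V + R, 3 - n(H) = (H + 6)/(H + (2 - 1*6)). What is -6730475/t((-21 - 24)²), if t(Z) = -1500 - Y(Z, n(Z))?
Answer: 544091599/661633761 ≈ 0.82235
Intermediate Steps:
n(H) = 3 - (6 + H)/(-4 + H) (n(H) = 3 - (H + 6)/(H + (2 - 1*6)) = 3 - (6 + H)/(H + (2 - 6)) = 3 - (6 + H)/(H - 4) = 3 - (6 + H)/(-4 + H))
Y(R, V) = R + V*R² (Y(R, V) = R²*V + R = V*R² + R = R + V*R²)
t(Z) = -1500 - Z*(1 + 2*Z*(-9 + Z)/(-4 + Z)) (t(Z) = -1500 - Z*(1 + Z*(2*(-9 + Z)/(-4 + Z))) = -1500 - Z*(1 + 2*Z*(-9 + Z)/(-4 + Z)))
-6730475/t((-21 - 24)²) = -6730475*(-4 + (-21 - 24)²)/(6000 - 1496*(-21 - 24)² - 2*(-21 - 24)⁶ + 17*((-21 - 24)²)²) = -6730475*(-4 + (-45)²)/(6000 - 1496*(-45)² - 2*((-45)²)³ + 17*((-45)²)²) = -6730475*(-4 + 2025)/(6000 - 1496*2025 - 2*2025³ + 17*2025²) = -6730475*2021/(6000 - 3029400 - 2*8303765625 + 17*4100625) = -6730475*2021/(6000 - 3029400 - 16607531250 + 69710625) = -6730475/((1/2021)*(-16540844025)) = -6730475/(-16540844025/2021) = -6730475*(-2021/16540844025) = 544091599/661633761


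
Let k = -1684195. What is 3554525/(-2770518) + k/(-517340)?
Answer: 282719459951/143329978212 ≈ 1.9725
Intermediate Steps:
3554525/(-2770518) + k/(-517340) = 3554525/(-2770518) - 1684195/(-517340) = 3554525*(-1/2770518) - 1684195*(-1/517340) = -3554525/2770518 + 336839/103468 = 282719459951/143329978212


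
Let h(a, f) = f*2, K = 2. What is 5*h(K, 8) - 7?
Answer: 73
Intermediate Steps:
h(a, f) = 2*f
5*h(K, 8) - 7 = 5*(2*8) - 7 = 5*16 - 7 = 80 - 7 = 73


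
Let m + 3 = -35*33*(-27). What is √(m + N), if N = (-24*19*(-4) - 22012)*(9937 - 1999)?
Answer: I*√160221162 ≈ 12658.0*I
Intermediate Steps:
N = -160252344 (N = (-456*(-4) - 22012)*7938 = (1824 - 22012)*7938 = -20188*7938 = -160252344)
m = 31182 (m = -3 - 35*33*(-27) = -3 - 1155*(-27) = -3 + 31185 = 31182)
√(m + N) = √(31182 - 160252344) = √(-160221162) = I*√160221162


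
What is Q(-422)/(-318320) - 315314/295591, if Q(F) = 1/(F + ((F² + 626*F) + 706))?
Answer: -8612212045498329/8073515197004480 ≈ -1.0667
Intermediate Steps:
Q(F) = 1/(706 + F² + 627*F) (Q(F) = 1/(F + (706 + F² + 626*F)) = 1/(706 + F² + 627*F))
Q(-422)/(-318320) - 315314/295591 = 1/((706 + (-422)² + 627*(-422))*(-318320)) - 315314/295591 = -1/318320/(706 + 178084 - 264594) - 315314*1/295591 = -1/318320/(-85804) - 315314/295591 = -1/85804*(-1/318320) - 315314/295591 = 1/27313129280 - 315314/295591 = -8612212045498329/8073515197004480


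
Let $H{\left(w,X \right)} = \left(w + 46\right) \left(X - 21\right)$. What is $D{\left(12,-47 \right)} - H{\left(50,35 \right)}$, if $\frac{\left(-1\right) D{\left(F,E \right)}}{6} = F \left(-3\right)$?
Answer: $-1128$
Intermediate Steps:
$D{\left(F,E \right)} = 18 F$ ($D{\left(F,E \right)} = - 6 F \left(-3\right) = - 6 \left(- 3 F\right) = 18 F$)
$H{\left(w,X \right)} = \left(-21 + X\right) \left(46 + w\right)$ ($H{\left(w,X \right)} = \left(46 + w\right) \left(-21 + X\right) = \left(-21 + X\right) \left(46 + w\right)$)
$D{\left(12,-47 \right)} - H{\left(50,35 \right)} = 18 \cdot 12 - \left(-966 - 1050 + 46 \cdot 35 + 35 \cdot 50\right) = 216 - \left(-966 - 1050 + 1610 + 1750\right) = 216 - 1344 = -1128$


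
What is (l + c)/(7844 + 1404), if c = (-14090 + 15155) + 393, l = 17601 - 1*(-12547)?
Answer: 15803/4624 ≈ 3.4176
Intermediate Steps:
l = 30148 (l = 17601 + 12547 = 30148)
c = 1458 (c = 1065 + 393 = 1458)
(l + c)/(7844 + 1404) = (30148 + 1458)/(7844 + 1404) = 31606/9248 = 31606*(1/9248) = 15803/4624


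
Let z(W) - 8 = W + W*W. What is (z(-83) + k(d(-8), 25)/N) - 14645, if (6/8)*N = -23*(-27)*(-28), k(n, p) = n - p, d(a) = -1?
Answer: -90776939/11592 ≈ -7831.0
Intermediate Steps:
z(W) = 8 + W + W² (z(W) = 8 + (W + W*W) = 8 + (W + W²) = 8 + W + W²)
N = -23184 (N = 4*(-23*(-27)*(-28))/3 = 4*(621*(-28))/3 = (4/3)*(-17388) = -23184)
(z(-83) + k(d(-8), 25)/N) - 14645 = ((8 - 83 + (-83)²) + (-1 - 1*25)/(-23184)) - 14645 = ((8 - 83 + 6889) + (-1 - 25)*(-1/23184)) - 14645 = (6814 - 26*(-1/23184)) - 14645 = (6814 + 13/11592) - 14645 = 78987901/11592 - 14645 = -90776939/11592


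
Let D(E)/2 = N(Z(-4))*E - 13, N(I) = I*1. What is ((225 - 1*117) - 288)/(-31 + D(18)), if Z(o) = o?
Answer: 60/67 ≈ 0.89552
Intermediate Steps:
N(I) = I
D(E) = -26 - 8*E (D(E) = 2*(-4*E - 13) = 2*(-13 - 4*E) = -26 - 8*E)
((225 - 1*117) - 288)/(-31 + D(18)) = ((225 - 1*117) - 288)/(-31 + (-26 - 8*18)) = ((225 - 117) - 288)/(-31 + (-26 - 144)) = (108 - 288)/(-31 - 170) = -180/(-201) = -180*(-1/201) = 60/67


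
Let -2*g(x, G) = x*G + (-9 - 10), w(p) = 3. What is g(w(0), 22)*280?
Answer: -6580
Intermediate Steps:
g(x, G) = 19/2 - G*x/2 (g(x, G) = -(x*G + (-9 - 10))/2 = -(G*x - 19)/2 = -(-19 + G*x)/2 = 19/2 - G*x/2)
g(w(0), 22)*280 = (19/2 - 1/2*22*3)*280 = (19/2 - 33)*280 = -47/2*280 = -6580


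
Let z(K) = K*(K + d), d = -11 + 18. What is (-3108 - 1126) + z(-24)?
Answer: -3826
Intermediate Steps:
d = 7
z(K) = K*(7 + K) (z(K) = K*(K + 7) = K*(7 + K))
(-3108 - 1126) + z(-24) = (-3108 - 1126) - 24*(7 - 24) = -4234 - 24*(-17) = -4234 + 408 = -3826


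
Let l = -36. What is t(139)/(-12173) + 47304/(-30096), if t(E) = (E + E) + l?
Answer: -8098817/5088314 ≈ -1.5917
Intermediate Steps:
t(E) = -36 + 2*E (t(E) = (E + E) - 36 = 2*E - 36 = -36 + 2*E)
t(139)/(-12173) + 47304/(-30096) = (-36 + 2*139)/(-12173) + 47304/(-30096) = (-36 + 278)*(-1/12173) + 47304*(-1/30096) = 242*(-1/12173) - 657/418 = -242/12173 - 657/418 = -8098817/5088314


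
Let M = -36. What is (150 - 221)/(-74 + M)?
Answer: 71/110 ≈ 0.64545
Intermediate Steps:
(150 - 221)/(-74 + M) = (150 - 221)/(-74 - 36) = -71/(-110) = -71*(-1/110) = 71/110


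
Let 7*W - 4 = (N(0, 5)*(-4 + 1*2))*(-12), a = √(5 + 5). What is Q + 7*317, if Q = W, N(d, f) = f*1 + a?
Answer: 15657/7 + 24*√10/7 ≈ 2247.6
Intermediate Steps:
a = √10 ≈ 3.1623
N(d, f) = f + √10 (N(d, f) = f*1 + √10 = f + √10)
W = 124/7 + 24*√10/7 (W = 4/7 + (((5 + √10)*(-4 + 1*2))*(-12))/7 = 4/7 + (((5 + √10)*(-4 + 2))*(-12))/7 = 4/7 + (((5 + √10)*(-2))*(-12))/7 = 4/7 + ((-10 - 2*√10)*(-12))/7 = 4/7 + (120 + 24*√10)/7 = 4/7 + (120/7 + 24*√10/7) = 124/7 + 24*√10/7 ≈ 28.556)
Q = 124/7 + 24*√10/7 ≈ 28.556
Q + 7*317 = (124/7 + 24*√10/7) + 7*317 = (124/7 + 24*√10/7) + 2219 = 15657/7 + 24*√10/7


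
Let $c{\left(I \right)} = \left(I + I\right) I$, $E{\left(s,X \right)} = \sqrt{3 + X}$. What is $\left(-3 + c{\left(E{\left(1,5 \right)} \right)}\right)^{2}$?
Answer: $169$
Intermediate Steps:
$c{\left(I \right)} = 2 I^{2}$ ($c{\left(I \right)} = 2 I I = 2 I^{2}$)
$\left(-3 + c{\left(E{\left(1,5 \right)} \right)}\right)^{2} = \left(-3 + 2 \left(\sqrt{3 + 5}\right)^{2}\right)^{2} = \left(-3 + 2 \left(\sqrt{8}\right)^{2}\right)^{2} = \left(-3 + 2 \left(2 \sqrt{2}\right)^{2}\right)^{2} = \left(-3 + 2 \cdot 8\right)^{2} = \left(-3 + 16\right)^{2} = 13^{2} = 169$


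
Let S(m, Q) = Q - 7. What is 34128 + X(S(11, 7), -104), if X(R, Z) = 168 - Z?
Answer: 34400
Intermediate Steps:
S(m, Q) = -7 + Q
34128 + X(S(11, 7), -104) = 34128 + (168 - 1*(-104)) = 34128 + (168 + 104) = 34128 + 272 = 34400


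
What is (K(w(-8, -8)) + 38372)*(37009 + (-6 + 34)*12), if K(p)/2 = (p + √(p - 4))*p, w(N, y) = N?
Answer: 1437782500 - 1195040*I*√3 ≈ 1.4378e+9 - 2.0699e+6*I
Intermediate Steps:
K(p) = 2*p*(p + √(-4 + p)) (K(p) = 2*((p + √(p - 4))*p) = 2*((p + √(-4 + p))*p) = 2*(p*(p + √(-4 + p))) = 2*p*(p + √(-4 + p)))
(K(w(-8, -8)) + 38372)*(37009 + (-6 + 34)*12) = (2*(-8)*(-8 + √(-4 - 8)) + 38372)*(37009 + (-6 + 34)*12) = (2*(-8)*(-8 + √(-12)) + 38372)*(37009 + 28*12) = (2*(-8)*(-8 + 2*I*√3) + 38372)*(37009 + 336) = ((128 - 32*I*√3) + 38372)*37345 = (38500 - 32*I*√3)*37345 = 1437782500 - 1195040*I*√3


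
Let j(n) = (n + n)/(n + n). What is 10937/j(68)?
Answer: 10937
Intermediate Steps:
j(n) = 1 (j(n) = (2*n)/((2*n)) = (2*n)*(1/(2*n)) = 1)
10937/j(68) = 10937/1 = 10937*1 = 10937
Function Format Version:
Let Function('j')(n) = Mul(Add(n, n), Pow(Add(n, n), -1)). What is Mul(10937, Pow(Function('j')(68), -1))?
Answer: 10937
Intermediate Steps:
Function('j')(n) = 1 (Function('j')(n) = Mul(Mul(2, n), Pow(Mul(2, n), -1)) = Mul(Mul(2, n), Mul(Rational(1, 2), Pow(n, -1))) = 1)
Mul(10937, Pow(Function('j')(68), -1)) = Mul(10937, Pow(1, -1)) = Mul(10937, 1) = 10937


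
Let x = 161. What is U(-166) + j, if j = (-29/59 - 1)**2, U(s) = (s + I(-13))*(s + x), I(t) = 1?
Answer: 2879569/3481 ≈ 827.22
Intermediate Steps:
U(s) = (1 + s)*(161 + s) (U(s) = (s + 1)*(s + 161) = (1 + s)*(161 + s))
j = 7744/3481 (j = (-29*1/59 - 1)**2 = (-29/59 - 1)**2 = (-88/59)**2 = 7744/3481 ≈ 2.2246)
U(-166) + j = (161 + (-166)**2 + 162*(-166)) + 7744/3481 = (161 + 27556 - 26892) + 7744/3481 = 825 + 7744/3481 = 2879569/3481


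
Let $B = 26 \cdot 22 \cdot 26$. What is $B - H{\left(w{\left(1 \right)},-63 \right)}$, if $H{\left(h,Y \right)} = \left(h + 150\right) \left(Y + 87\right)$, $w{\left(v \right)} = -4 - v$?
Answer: $11392$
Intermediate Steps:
$B = 14872$ ($B = 572 \cdot 26 = 14872$)
$H{\left(h,Y \right)} = \left(87 + Y\right) \left(150 + h\right)$ ($H{\left(h,Y \right)} = \left(150 + h\right) \left(87 + Y\right) = \left(87 + Y\right) \left(150 + h\right)$)
$B - H{\left(w{\left(1 \right)},-63 \right)} = 14872 - \left(13050 + 87 \left(-4 - 1\right) + 150 \left(-63\right) - 63 \left(-4 - 1\right)\right) = 14872 - \left(13050 + 87 \left(-4 - 1\right) - 9450 - 63 \left(-4 - 1\right)\right) = 14872 - \left(13050 + 87 \left(-5\right) - 9450 - -315\right) = 14872 - \left(13050 - 435 - 9450 + 315\right) = 14872 - 3480 = 11392$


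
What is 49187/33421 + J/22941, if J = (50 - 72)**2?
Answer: 1144574731/766711161 ≈ 1.4928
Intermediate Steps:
J = 484 (J = (-22)**2 = 484)
49187/33421 + J/22941 = 49187/33421 + 484/22941 = 1144574731/766711161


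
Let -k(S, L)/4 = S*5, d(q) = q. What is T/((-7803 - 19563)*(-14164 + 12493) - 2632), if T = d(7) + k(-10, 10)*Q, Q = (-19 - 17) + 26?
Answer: -1993/45725954 ≈ -4.3586e-5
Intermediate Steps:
k(S, L) = -20*S (k(S, L) = -4*S*5 = -20*S)
Q = -10 (Q = -36 + 26 = -10)
T = -1993 (T = 7 - 20*(-10)*(-10) = 7 + 200*(-10) = 7 - 2000 = -1993)
T/((-7803 - 19563)*(-14164 + 12493) - 2632) = -1993/((-7803 - 19563)*(-14164 + 12493) - 2632) = -1993/(-27366*(-1671) - 2632) = -1993/(45728586 - 2632) = -1993/45725954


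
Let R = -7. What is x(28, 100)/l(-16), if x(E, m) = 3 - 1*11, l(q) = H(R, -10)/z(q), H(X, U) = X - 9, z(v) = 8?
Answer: 4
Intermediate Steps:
H(X, U) = -9 + X
l(q) = -2 (l(q) = (-9 - 7)/8 = -16*1/8 = -2)
x(E, m) = -8 (x(E, m) = 3 - 11 = -8)
x(28, 100)/l(-16) = -8/(-2) = -8*(-1/2) = 4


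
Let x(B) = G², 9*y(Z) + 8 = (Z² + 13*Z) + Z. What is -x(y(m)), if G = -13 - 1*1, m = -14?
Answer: -196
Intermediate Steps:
G = -14 (G = -13 - 1 = -14)
y(Z) = -8/9 + Z²/9 + 14*Z/9 (y(Z) = -8/9 + ((Z² + 13*Z) + Z)/9 = -8/9 + (Z² + 14*Z)/9 = -8/9 + (Z²/9 + 14*Z/9) = -8/9 + Z²/9 + 14*Z/9)
x(B) = 196 (x(B) = (-14)² = 196)
-x(y(m)) = -1*196 = -196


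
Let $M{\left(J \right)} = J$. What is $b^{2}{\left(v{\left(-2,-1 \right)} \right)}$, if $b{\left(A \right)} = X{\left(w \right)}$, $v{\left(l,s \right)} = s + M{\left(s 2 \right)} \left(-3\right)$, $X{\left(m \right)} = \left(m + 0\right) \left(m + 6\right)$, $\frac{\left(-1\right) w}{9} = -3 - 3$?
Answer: $10497600$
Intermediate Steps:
$w = 54$ ($w = - 9 \left(-3 - 3\right) = \left(-9\right) \left(-6\right) = 54$)
$X{\left(m \right)} = m \left(6 + m\right)$
$v{\left(l,s \right)} = - 5 s$ ($v{\left(l,s \right)} = s + s 2 \left(-3\right) = s + 2 s \left(-3\right) = s - 6 s = - 5 s$)
$b{\left(A \right)} = 3240$ ($b{\left(A \right)} = 54 \left(6 + 54\right) = 54 \cdot 60 = 3240$)
$b^{2}{\left(v{\left(-2,-1 \right)} \right)} = 3240^{2} = 10497600$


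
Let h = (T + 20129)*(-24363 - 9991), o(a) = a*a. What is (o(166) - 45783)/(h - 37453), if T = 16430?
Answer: 18227/1255985339 ≈ 1.4512e-5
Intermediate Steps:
o(a) = a**2
h = -1255947886 (h = (16430 + 20129)*(-24363 - 9991) = 36559*(-34354) = -1255947886)
(o(166) - 45783)/(h - 37453) = (166**2 - 45783)/(-1255947886 - 37453) = (27556 - 45783)/(-1255985339) = -18227*(-1/1255985339) = 18227/1255985339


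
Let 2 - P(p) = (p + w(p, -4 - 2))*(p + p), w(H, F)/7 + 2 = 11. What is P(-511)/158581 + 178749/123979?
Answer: -28418085897/19660713799 ≈ -1.4454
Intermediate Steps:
w(H, F) = 63 (w(H, F) = -14 + 7*11 = -14 + 77 = 63)
P(p) = 2 - 2*p*(63 + p) (P(p) = 2 - (p + 63)*(p + p) = 2 - (63 + p)*2*p = 2 - 2*p*(63 + p))
P(-511)/158581 + 178749/123979 = (2 - 126*(-511) - 2*(-511)²)/158581 + 178749/123979 = (2 + 64386 - 2*261121)*(1/158581) + 178749*(1/123979) = (2 + 64386 - 522242)*(1/158581) + 178749/123979 = -457854*1/158581 + 178749/123979 = -457854/158581 + 178749/123979 = -28418085897/19660713799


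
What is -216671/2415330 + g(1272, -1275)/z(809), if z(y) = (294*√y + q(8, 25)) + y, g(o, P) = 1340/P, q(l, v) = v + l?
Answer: -15932552882993/177632715527100 - 3283*√809/735438700 ≈ -0.089821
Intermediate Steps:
q(l, v) = l + v
z(y) = 33 + y + 294*√y (z(y) = (294*√y + (8 + 25)) + y = (294*√y + 33) + y = (33 + 294*√y) + y = 33 + y + 294*√y)
-216671/2415330 + g(1272, -1275)/z(809) = -216671/2415330 + (1340/(-1275))/(33 + 809 + 294*√809) = -216671*1/2415330 + (1340*(-1/1275))/(842 + 294*√809) = -216671/2415330 - 268/(255*(842 + 294*√809))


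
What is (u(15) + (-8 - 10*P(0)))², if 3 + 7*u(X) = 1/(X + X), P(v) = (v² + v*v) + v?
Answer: 3129361/44100 ≈ 70.961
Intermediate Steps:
P(v) = v + 2*v² (P(v) = (v² + v²) + v = 2*v² + v = v + 2*v²)
u(X) = -3/7 + 1/(14*X) (u(X) = -3/7 + 1/(7*(X + X)) = -3/7 + 1/(7*((2*X))) = -3/7 + (1/(2*X))/7 = -3/7 + 1/(14*X))
(u(15) + (-8 - 10*P(0)))² = ((1/14)*(1 - 6*15)/15 + (-8 - 0*(1 + 2*0)))² = ((1/14)*(1/15)*(1 - 90) + (-8 - 0*(1 + 0)))² = ((1/14)*(1/15)*(-89) + (-8 - 0))² = (-89/210 + (-8 - 10*0))² = (-89/210 + (-8 + 0))² = (-89/210 - 8)² = (-1769/210)² = 3129361/44100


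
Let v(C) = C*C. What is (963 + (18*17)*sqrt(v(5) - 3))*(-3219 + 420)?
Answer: -2695437 - 856494*sqrt(22) ≈ -6.7128e+6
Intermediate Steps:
v(C) = C**2
(963 + (18*17)*sqrt(v(5) - 3))*(-3219 + 420) = (963 + (18*17)*sqrt(5**2 - 3))*(-3219 + 420) = (963 + 306*sqrt(25 - 3))*(-2799) = (963 + 306*sqrt(22))*(-2799) = -2695437 - 856494*sqrt(22)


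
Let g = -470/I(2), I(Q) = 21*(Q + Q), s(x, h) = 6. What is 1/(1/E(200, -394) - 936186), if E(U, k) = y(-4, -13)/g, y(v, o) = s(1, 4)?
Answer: -252/235919107 ≈ -1.0682e-6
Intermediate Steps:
y(v, o) = 6
I(Q) = 42*Q (I(Q) = 21*(2*Q) = 42*Q)
g = -235/42 (g = -470/(42*2) = -470/84 = -470*1/84 = -235/42 ≈ -5.5952)
E(U, k) = -252/235 (E(U, k) = 6/(-235/42) = 6*(-42/235) = -252/235)
1/(1/E(200, -394) - 936186) = 1/(1/(-252/235) - 936186) = 1/(-235/252 - 936186) = 1/(-235919107/252) = -252/235919107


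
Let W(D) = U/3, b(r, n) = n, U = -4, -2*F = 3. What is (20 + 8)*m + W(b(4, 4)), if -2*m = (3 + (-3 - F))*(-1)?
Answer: 59/3 ≈ 19.667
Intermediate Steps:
F = -3/2 (F = -½*3 = -3/2 ≈ -1.5000)
W(D) = -4/3
m = ¾ (m = -(3 + (-3 - 1*(-3/2)))*(-1)/2 = -(3 + (-3 + 3/2))*(-1)/2 = -(3 - 3/2)*(-1)/2 = -3*(-1)/4 = -½*(-3/2) = ¾ ≈ 0.75000)
(20 + 8)*m + W(b(4, 4)) = (20 + 8)*(¾) - 4/3 = 28*(¾) - 4/3 = 21 - 4/3 = 59/3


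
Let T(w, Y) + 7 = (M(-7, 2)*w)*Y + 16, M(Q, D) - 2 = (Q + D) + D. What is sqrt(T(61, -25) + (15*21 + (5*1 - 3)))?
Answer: sqrt(1851) ≈ 43.023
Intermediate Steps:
M(Q, D) = 2 + Q + 2*D (M(Q, D) = 2 + ((Q + D) + D) = 2 + ((D + Q) + D) = 2 + (Q + 2*D) = 2 + Q + 2*D)
T(w, Y) = 9 - Y*w (T(w, Y) = -7 + (((2 - 7 + 2*2)*w)*Y + 16) = -7 + (((2 - 7 + 4)*w)*Y + 16) = -7 + ((-w)*Y + 16) = -7 + (-Y*w + 16) = -7 + (16 - Y*w) = 9 - Y*w)
sqrt(T(61, -25) + (15*21 + (5*1 - 3))) = sqrt((9 - 1*(-25)*61) + (15*21 + (5*1 - 3))) = sqrt((9 + 1525) + (315 + (5 - 3))) = sqrt(1534 + (315 + 2)) = sqrt(1534 + 317) = sqrt(1851)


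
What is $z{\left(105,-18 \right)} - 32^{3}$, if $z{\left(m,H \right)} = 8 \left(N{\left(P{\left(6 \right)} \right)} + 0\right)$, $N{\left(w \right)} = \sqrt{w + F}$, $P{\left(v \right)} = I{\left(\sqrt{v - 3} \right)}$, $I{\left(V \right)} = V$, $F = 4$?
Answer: $-32768 + 8 \sqrt{4 + \sqrt{3}} \approx -32749.0$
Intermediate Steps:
$P{\left(v \right)} = \sqrt{-3 + v}$ ($P{\left(v \right)} = \sqrt{v - 3} = \sqrt{-3 + v}$)
$N{\left(w \right)} = \sqrt{4 + w}$ ($N{\left(w \right)} = \sqrt{w + 4} = \sqrt{4 + w}$)
$z{\left(m,H \right)} = 8 \sqrt{4 + \sqrt{3}}$ ($z{\left(m,H \right)} = 8 \left(\sqrt{4 + \sqrt{-3 + 6}} + 0\right) = 8 \left(\sqrt{4 + \sqrt{3}} + 0\right) = 8 \sqrt{4 + \sqrt{3}}$)
$z{\left(105,-18 \right)} - 32^{3} = 8 \sqrt{4 + \sqrt{3}} - 32^{3} = 8 \sqrt{4 + \sqrt{3}} - 32768 = -32768 + 8 \sqrt{4 + \sqrt{3}}$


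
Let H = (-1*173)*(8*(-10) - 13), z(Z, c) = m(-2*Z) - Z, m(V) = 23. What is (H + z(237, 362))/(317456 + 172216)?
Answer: 15875/489672 ≈ 0.032420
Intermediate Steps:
z(Z, c) = 23 - Z
H = 16089 (H = -173*(-80 - 13) = -173*(-93) = 16089)
(H + z(237, 362))/(317456 + 172216) = (16089 + (23 - 1*237))/(317456 + 172216) = (16089 + (23 - 237))/489672 = (16089 - 214)*(1/489672) = 15875*(1/489672) = 15875/489672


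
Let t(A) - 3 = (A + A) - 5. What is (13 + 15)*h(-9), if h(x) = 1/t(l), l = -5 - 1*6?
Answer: -7/6 ≈ -1.1667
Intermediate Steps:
l = -11 (l = -5 - 6 = -11)
t(A) = -2 + 2*A (t(A) = 3 + ((A + A) - 5) = 3 + (2*A - 5) = 3 + (-5 + 2*A) = -2 + 2*A)
h(x) = -1/24 (h(x) = 1/(-2 + 2*(-11)) = 1/(-2 - 22) = 1/(-24) = -1/24)
(13 + 15)*h(-9) = (13 + 15)*(-1/24) = 28*(-1/24) = -7/6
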